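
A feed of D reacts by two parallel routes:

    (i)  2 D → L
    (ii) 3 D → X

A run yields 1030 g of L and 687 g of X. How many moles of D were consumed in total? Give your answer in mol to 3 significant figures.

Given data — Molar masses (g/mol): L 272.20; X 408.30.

12.6 mol

n(L) = 1030 / 272.20 = 3.784 mol
n(X) = 687 / 408.30 = 1.683 mol
n(D) via (i) = (2/1)×3.784 = 7.568 mol
n(D) via (ii) = (3/1)×1.683 = 5.049 mol
total n(D) = 7.568 + 5.049 = 12.62 mol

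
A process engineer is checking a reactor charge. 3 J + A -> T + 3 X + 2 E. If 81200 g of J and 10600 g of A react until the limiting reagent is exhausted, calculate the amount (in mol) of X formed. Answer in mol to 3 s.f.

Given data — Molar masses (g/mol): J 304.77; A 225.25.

141 mol

n(J) = 81200 / 304.77 = 266.4 mol
n(A) = 10600 / 225.25 = 47.06 mol
n/ν for J = 266.4/3 = 88.80
n/ν for A = 47.06/1 = 47.06
Smallest n/ν is A → limiting reagent.
n(X) = (3/1) × 47.06 = 141.2 mol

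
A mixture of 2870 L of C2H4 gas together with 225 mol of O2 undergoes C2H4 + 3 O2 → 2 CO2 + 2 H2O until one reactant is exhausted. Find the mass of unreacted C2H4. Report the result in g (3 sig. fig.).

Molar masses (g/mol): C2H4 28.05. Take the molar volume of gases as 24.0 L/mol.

1250 g

n(C2H4) = 2870 / 24.0 = 119.6 mol
n(O2) = 225.0 mol
n/ν → C2H4: 119.6, O2: 75.00; O2 is limiting.
C2H4 consumed = (1/3) × 225.0 = 75.00 mol
C2H4 remaining = 119.6 − 75.00 = 44.60 mol
mass = 44.60 × 28.05 = 1251 g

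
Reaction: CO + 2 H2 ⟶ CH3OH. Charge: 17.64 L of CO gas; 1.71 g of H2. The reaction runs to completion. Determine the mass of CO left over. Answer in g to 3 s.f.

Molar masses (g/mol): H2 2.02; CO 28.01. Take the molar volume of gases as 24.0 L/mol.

n(CO) = 17.64 / 24.0 = 0.7350 mol
n(H2) = 1.710 / 2.02 = 0.8465 mol
n/ν for CO = 0.7350/1 = 0.7350
n/ν for H2 = 0.8465/2 = 0.4233
Smallest n/ν is H2 → limiting reagent.
CO consumed = (1/2) × 0.8465 = 0.4233 mol
CO remaining = 0.7350 − 0.4233 = 0.3117 mol
mass = 0.3117 × 28.01 = 8.731 g

8.73 g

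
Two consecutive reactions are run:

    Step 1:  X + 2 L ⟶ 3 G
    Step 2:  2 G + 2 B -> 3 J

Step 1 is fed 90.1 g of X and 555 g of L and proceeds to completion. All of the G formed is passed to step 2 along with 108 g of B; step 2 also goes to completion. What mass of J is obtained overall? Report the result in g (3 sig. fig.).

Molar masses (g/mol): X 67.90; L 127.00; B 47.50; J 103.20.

Step 1:
n(X) = 90.10 / 67.90 = 1.327 mol
n(L) = 555.0 / 127.00 = 4.370 mol
n/ν for X = 1.327/1 = 1.327
n/ν for L = 4.370/2 = 2.185
Smallest n/ν is X → limiting reagent.
n(G) produced = (3/1) × 1.327 = 3.981 mol
Step 2:
n(G) available = 3.981 mol
n(B) = 108.0 / 47.50 = 2.274 mol
n/ν for G = 3.981/2 = 1.991
n/ν for B = 2.274/2 = 1.137
Smallest n/ν is B → limiting reagent.
n(J) = (3/2) × 2.274 = 3.411 mol
mass = 3.411 × 103.20 = 352.0 g

352 g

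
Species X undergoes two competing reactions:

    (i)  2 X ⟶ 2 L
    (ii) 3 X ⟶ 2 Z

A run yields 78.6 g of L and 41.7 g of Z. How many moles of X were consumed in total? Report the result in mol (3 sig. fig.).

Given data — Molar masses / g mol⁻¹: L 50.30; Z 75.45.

2.39 mol

n(L) = 78.6 / 50.30 = 1.563 mol
n(Z) = 41.7 / 75.45 = 0.5527 mol
n(X) via (i) = (2/2)×1.563 = 1.563 mol
n(X) via (ii) = (3/2)×0.5527 = 0.8291 mol
total n(X) = 1.563 + 0.8291 = 2.392 mol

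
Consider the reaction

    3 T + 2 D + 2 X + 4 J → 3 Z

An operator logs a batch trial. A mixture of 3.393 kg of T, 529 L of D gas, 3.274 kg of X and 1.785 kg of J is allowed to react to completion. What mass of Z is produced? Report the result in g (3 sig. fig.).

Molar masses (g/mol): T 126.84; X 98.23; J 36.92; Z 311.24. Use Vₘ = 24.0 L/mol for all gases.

n(T) = 3.393×1000 / 126.84 = 26.75 mol
n(D) = 529.0 / 24.0 = 22.04 mol
n(X) = 3.274×1000 / 98.23 = 33.33 mol
n(J) = 1.785×1000 / 36.92 = 48.35 mol
n/ν for T = 26.75/3 = 8.917
n/ν for D = 22.04/2 = 11.02
n/ν for X = 33.33/2 = 16.67
n/ν for J = 48.35/4 = 12.09
Smallest n/ν is T → limiting reagent.
n(Z) = (3/3) × 26.75 = 26.75 mol
mass = 26.75 × 311.24 = 8326 g

8330 g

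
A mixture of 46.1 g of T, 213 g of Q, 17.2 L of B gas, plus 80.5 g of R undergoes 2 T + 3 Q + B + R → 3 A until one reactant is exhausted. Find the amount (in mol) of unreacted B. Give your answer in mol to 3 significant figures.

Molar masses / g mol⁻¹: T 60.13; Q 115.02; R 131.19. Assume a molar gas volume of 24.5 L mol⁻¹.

n(T) = 46.10 / 60.13 = 0.7667 mol
n(Q) = 213.0 / 115.02 = 1.852 mol
n(B) = 17.20 / 24.5 = 0.7020 mol
n(R) = 80.50 / 131.19 = 0.6136 mol
n/ν → T: 0.3834, Q: 0.6173, B: 0.7020, R: 0.6136; T is limiting.
B consumed = (1/2) × 0.7667 = 0.3834 mol
B remaining = 0.7020 − 0.3834 = 0.3186 mol

0.319 mol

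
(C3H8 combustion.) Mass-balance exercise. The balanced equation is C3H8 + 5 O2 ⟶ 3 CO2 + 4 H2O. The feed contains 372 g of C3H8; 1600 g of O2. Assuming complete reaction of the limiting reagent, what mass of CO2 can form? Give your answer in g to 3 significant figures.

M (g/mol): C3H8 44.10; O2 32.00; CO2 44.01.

1110 g

n(C3H8) = 372.0 / 44.10 = 8.435 mol
n(O2) = 1600 / 32.00 = 50.00 mol
n/ν for C3H8 = 8.435/1 = 8.435
n/ν for O2 = 50.00/5 = 10.00
Smallest n/ν is C3H8 → limiting reagent.
n(CO2) = (3/1) × 8.435 = 25.31 mol
mass = 25.31 × 44.01 = 1114 g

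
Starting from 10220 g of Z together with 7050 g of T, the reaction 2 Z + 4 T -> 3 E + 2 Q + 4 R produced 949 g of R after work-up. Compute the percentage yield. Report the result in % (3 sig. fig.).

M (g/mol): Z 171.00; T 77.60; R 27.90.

n(Z) = 10220 / 171.00 = 59.77 mol
n(T) = 7050 / 77.60 = 90.85 mol
n/ν for Z = 59.77/2 = 29.89
n/ν for T = 90.85/4 = 22.71
Smallest n/ν is T → limiting reagent.
theoretical n(R) = (4/4) × 90.85 = 90.85 mol → 2535 g
% yield = 949 / 2535 × 100 = 37.44 %

37.4 %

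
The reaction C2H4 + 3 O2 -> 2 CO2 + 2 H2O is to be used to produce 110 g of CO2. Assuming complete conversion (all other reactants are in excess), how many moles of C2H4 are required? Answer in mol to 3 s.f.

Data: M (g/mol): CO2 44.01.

n(CO2) = 110 / 44.01 = 2.499 mol
n(C2H4) = (1/2) × 2.499 = 1.250 mol

1.25 mol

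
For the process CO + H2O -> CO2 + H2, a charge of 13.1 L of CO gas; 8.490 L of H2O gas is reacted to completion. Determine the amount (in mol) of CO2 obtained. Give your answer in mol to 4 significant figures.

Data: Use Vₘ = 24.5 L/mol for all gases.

n(CO) = 13.10 / 24.5 = 0.5347 mol
n(H2O) = 8.490 / 24.5 = 0.3465 mol
n/ν for CO = 0.5347/1 = 0.5347
n/ν for H2O = 0.3465/1 = 0.3465
Smallest n/ν is H2O → limiting reagent.
n(CO2) = (1/1) × 0.3465 = 0.3465 mol

0.3465 mol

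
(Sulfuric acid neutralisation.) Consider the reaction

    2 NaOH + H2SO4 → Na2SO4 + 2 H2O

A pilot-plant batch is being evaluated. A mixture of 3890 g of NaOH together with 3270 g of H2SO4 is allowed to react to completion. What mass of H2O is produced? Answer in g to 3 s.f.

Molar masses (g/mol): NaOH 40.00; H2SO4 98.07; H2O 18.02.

1200 g

n(NaOH) = 3890 / 40.00 = 97.25 mol
n(H2SO4) = 3270 / 98.07 = 33.34 mol
n/ν → NaOH: 48.63, H2SO4: 33.34; H2SO4 is limiting.
n(H2O) = (2/1) × 33.34 = 66.68 mol
mass = 66.68 × 18.02 = 1202 g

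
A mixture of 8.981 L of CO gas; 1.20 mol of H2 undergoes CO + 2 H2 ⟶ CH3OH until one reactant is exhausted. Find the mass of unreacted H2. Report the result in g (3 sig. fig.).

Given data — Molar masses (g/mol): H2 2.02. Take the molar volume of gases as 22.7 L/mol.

n(CO) = 8.981 / 22.7 = 0.3956 mol
n(H2) = 1.200 mol
n/ν for CO = 0.3956/1 = 0.3956
n/ν for H2 = 1.200/2 = 0.6000
Smallest n/ν is CO → limiting reagent.
H2 consumed = (2/1) × 0.3956 = 0.7912 mol
H2 remaining = 1.200 − 0.7912 = 0.4088 mol
mass = 0.4088 × 2.02 = 0.8258 g

0.826 g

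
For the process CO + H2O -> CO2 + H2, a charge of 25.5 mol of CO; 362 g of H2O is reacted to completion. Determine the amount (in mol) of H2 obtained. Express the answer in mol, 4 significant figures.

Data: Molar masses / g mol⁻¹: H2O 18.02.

20.09 mol

n(CO) = 25.50 mol
n(H2O) = 362.0 / 18.02 = 20.09 mol
n/ν for CO = 25.50/1 = 25.50
n/ν for H2O = 20.09/1 = 20.09
Smallest n/ν is H2O → limiting reagent.
n(H2) = (1/1) × 20.09 = 20.09 mol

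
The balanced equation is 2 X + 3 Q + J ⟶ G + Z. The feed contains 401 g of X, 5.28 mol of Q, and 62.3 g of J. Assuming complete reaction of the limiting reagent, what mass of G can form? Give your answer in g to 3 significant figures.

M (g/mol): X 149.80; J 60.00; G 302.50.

n(X) = 401.0 / 149.80 = 2.677 mol
n(Q) = 5.280 mol
n(J) = 62.30 / 60.00 = 1.038 mol
n/ν for X = 2.677/2 = 1.339
n/ν for Q = 5.280/3 = 1.760
n/ν for J = 1.038/1 = 1.038
Smallest n/ν is J → limiting reagent.
n(G) = (1/1) × 1.038 = 1.038 mol
mass = 1.038 × 302.50 = 314.0 g

314 g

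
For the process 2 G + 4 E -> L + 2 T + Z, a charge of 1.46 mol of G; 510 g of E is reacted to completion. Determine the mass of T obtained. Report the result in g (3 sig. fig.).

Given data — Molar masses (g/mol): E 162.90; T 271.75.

397 g

n(G) = 1.460 mol
n(E) = 510.0 / 162.90 = 3.131 mol
n/ν for G = 1.460/2 = 0.7300
n/ν for E = 3.131/4 = 0.7828
Smallest n/ν is G → limiting reagent.
n(T) = (2/2) × 1.460 = 1.460 mol
mass = 1.460 × 271.75 = 396.8 g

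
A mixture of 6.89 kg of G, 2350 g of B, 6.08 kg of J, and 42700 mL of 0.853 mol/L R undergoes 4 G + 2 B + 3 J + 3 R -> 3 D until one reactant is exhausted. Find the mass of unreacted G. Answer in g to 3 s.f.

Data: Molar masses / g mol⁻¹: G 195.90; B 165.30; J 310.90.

1780 g

n(G) = 6.890×1000 / 195.90 = 35.17 mol
n(B) = 2350 / 165.30 = 14.22 mol
n(J) = 6.080×1000 / 310.90 = 19.56 mol
n(R) = 0.853 × 42700/1000 = 36.42 mol
n/ν for G = 35.17/4 = 8.793
n/ν for B = 14.22/2 = 7.110
n/ν for J = 19.56/3 = 6.520
n/ν for R = 36.42/3 = 12.14
Smallest n/ν is J → limiting reagent.
G consumed = (4/3) × 19.56 = 26.08 mol
G remaining = 35.17 − 26.08 = 9.090 mol
mass = 9.090 × 195.90 = 1781 g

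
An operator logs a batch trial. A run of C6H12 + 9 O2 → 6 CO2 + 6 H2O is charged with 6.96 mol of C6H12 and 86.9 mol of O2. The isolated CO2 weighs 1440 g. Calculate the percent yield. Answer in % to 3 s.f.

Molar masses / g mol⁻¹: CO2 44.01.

78.4 %

n(C6H12) = 6.960 mol
n(O2) = 86.90 mol
n/ν for C6H12 = 6.960/1 = 6.960
n/ν for O2 = 86.90/9 = 9.656
Smallest n/ν is C6H12 → limiting reagent.
theoretical n(CO2) = (6/1) × 6.960 = 41.76 mol → 1838 g
% yield = 1440 / 1838 × 100 = 78.35 %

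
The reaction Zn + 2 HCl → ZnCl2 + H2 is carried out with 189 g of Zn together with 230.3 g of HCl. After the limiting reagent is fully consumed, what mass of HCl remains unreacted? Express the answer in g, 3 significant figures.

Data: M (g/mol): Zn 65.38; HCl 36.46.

n(Zn) = 189.0 / 65.38 = 2.891 mol
n(HCl) = 230.3 / 36.46 = 6.317 mol
n/ν for Zn = 2.891/1 = 2.891
n/ν for HCl = 6.317/2 = 3.159
Smallest n/ν is Zn → limiting reagent.
HCl consumed = (2/1) × 2.891 = 5.782 mol
HCl remaining = 6.317 − 5.782 = 0.5350 mol
mass = 0.5350 × 36.46 = 19.51 g

19.5 g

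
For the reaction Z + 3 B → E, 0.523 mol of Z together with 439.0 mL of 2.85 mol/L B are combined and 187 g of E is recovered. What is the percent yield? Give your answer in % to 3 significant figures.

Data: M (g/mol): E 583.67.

n(Z) = 0.5230 mol
n(B) = 2.85 × 439.0/1000 = 1.251 mol
n/ν → Z: 0.5230, B: 0.4170; B is limiting.
theoretical n(E) = (1/3) × 1.251 = 0.4170 mol → 243.4 g
% yield = 187 / 243.4 × 100 = 76.83 %

76.8 %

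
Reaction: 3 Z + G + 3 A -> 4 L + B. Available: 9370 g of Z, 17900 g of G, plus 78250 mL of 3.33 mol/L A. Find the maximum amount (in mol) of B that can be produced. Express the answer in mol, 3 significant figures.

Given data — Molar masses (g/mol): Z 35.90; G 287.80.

n(Z) = 9370 / 35.90 = 261.0 mol
n(G) = 17900 / 287.80 = 62.20 mol
n(A) = 3.33 × 78250/1000 = 260.6 mol
n/ν for Z = 261.0/3 = 87.00
n/ν for G = 62.20/1 = 62.20
n/ν for A = 260.6/3 = 86.87
Smallest n/ν is G → limiting reagent.
n(B) = (1/1) × 62.20 = 62.20 mol

62.2 mol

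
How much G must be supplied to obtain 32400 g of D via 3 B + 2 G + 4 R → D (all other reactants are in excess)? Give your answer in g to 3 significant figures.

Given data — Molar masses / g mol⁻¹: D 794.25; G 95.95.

7830 g

n(D) = 32400 / 794.25 = 40.79 mol
n(G) = (2/1) × 40.79 = 81.58 mol
mass = 81.58 × 95.95 = 7828 g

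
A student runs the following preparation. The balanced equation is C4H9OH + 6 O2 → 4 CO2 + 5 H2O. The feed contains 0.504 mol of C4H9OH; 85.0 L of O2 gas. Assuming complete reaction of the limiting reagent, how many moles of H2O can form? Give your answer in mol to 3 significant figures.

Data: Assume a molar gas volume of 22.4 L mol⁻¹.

2.52 mol

n(C4H9OH) = 0.5040 mol
n(O2) = 85.00 / 22.4 = 3.795 mol
n/ν → C4H9OH: 0.5040, O2: 0.6325; C4H9OH is limiting.
n(H2O) = (5/1) × 0.5040 = 2.520 mol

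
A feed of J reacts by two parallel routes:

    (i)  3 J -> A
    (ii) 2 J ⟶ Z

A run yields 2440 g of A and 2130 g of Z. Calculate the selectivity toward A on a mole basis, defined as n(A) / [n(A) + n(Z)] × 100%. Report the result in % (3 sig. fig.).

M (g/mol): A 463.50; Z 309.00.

n(A) = 2440 / 463.50 = 5.264 mol
n(Z) = 2130 / 309.00 = 6.893 mol
selectivity = 5.264/(5.264+6.893) × 100 = 43.30 %

43.3 %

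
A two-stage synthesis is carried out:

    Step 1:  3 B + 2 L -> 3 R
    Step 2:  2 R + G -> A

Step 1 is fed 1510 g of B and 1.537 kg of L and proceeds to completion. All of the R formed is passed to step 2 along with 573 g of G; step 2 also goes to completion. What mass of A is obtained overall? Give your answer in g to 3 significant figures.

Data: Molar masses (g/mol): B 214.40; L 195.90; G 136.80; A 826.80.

2910 g

Step 1:
n(B) = 1510 / 214.40 = 7.043 mol
n(L) = 1.537×1000 / 195.90 = 7.846 mol
n/ν for B = 7.043/3 = 2.348
n/ν for L = 7.846/2 = 3.923
Smallest n/ν is B → limiting reagent.
n(R) produced = (3/3) × 7.043 = 7.043 mol
Step 2:
n(R) available = 7.043 mol
n(G) = 573.0 / 136.80 = 4.189 mol
n/ν for R = 7.043/2 = 3.522
n/ν for G = 4.189/1 = 4.189
Smallest n/ν is R → limiting reagent.
n(A) = (1/2) × 7.043 = 3.522 mol
mass = 3.522 × 826.80 = 2912 g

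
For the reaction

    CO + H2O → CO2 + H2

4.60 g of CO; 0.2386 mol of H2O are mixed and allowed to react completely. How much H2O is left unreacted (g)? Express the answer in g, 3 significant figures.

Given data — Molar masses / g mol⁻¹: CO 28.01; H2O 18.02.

1.34 g

n(CO) = 4.600 / 28.01 = 0.1642 mol
n(H2O) = 0.2386 mol
n/ν for CO = 0.1642/1 = 0.1642
n/ν for H2O = 0.2386/1 = 0.2386
Smallest n/ν is CO → limiting reagent.
H2O consumed = (1/1) × 0.1642 = 0.1642 mol
H2O remaining = 0.2386 − 0.1642 = 0.07440 mol
mass = 0.07440 × 18.02 = 1.341 g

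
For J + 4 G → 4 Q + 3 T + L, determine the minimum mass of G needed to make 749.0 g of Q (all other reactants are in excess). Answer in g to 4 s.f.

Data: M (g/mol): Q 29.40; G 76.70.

1954 g

n(Q) = 749.0 / 29.40 = 25.48 mol
n(G) = (4/4) × 25.48 = 25.48 mol
mass = 25.48 × 76.70 = 1954 g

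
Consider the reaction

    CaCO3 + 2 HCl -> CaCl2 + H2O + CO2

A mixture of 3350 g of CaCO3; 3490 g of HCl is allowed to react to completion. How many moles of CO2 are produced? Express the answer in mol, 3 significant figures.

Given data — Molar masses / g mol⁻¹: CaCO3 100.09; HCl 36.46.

33.5 mol

n(CaCO3) = 3350 / 100.09 = 33.47 mol
n(HCl) = 3490 / 36.46 = 95.72 mol
n/ν for CaCO3 = 33.47/1 = 33.47
n/ν for HCl = 95.72/2 = 47.86
Smallest n/ν is CaCO3 → limiting reagent.
n(CO2) = (1/1) × 33.47 = 33.47 mol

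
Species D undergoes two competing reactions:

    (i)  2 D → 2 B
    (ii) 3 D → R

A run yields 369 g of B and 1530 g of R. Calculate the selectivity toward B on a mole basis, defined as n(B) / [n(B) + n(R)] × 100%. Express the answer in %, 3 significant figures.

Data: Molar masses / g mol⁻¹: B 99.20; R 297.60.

n(B) = 369 / 99.20 = 3.720 mol
n(R) = 1530 / 297.60 = 5.141 mol
selectivity = 3.720/(3.720+5.141) × 100 = 41.98 %

42.0 %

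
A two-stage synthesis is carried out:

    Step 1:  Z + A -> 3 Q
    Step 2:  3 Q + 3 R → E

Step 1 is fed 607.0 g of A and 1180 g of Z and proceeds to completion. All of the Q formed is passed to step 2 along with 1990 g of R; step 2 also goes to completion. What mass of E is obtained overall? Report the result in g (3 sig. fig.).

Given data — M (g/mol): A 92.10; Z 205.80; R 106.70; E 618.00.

Step 1:
n(A) = 607.0 / 92.10 = 6.591 mol
n(Z) = 1180 / 205.80 = 5.734 mol
n/ν → A: 6.591, Z: 5.734; Z is limiting.
n(Q) produced = (3/1) × 5.734 = 17.20 mol
Step 2:
n(Q) available = 17.20 mol
n(R) = 1990 / 106.70 = 18.65 mol
n/ν → Q: 5.733, R: 6.217; Q is limiting.
n(E) = (1/3) × 17.20 = 5.733 mol
mass = 5.733 × 618.00 = 3543 g

3540 g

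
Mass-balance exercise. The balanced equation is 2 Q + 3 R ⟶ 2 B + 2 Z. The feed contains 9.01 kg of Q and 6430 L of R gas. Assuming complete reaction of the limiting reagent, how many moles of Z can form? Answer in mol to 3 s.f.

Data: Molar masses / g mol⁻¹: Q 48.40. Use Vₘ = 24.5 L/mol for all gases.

n(Q) = 9.010×1000 / 48.40 = 186.2 mol
n(R) = 6430 / 24.5 = 262.4 mol
n/ν for Q = 186.2/2 = 93.10
n/ν for R = 262.4/3 = 87.47
Smallest n/ν is R → limiting reagent.
n(Z) = (2/3) × 262.4 = 174.9 mol

175 mol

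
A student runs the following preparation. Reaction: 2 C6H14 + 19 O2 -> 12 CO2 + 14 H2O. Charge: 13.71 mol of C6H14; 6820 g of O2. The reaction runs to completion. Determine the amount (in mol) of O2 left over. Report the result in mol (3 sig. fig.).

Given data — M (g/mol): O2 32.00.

82.9 mol

n(C6H14) = 13.71 mol
n(O2) = 6820 / 32.00 = 213.1 mol
n/ν → C6H14: 6.855, O2: 11.22; C6H14 is limiting.
O2 consumed = (19/2) × 13.71 = 130.2 mol
O2 remaining = 213.1 − 130.2 = 82.90 mol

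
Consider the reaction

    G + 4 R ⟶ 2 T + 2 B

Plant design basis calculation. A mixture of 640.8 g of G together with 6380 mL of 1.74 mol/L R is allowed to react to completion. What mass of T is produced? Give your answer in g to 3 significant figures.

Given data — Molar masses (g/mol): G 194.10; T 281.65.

1560 g

n(G) = 640.8 / 194.10 = 3.301 mol
n(R) = 1.74 × 6380/1000 = 11.10 mol
n/ν for G = 3.301/1 = 3.301
n/ν for R = 11.10/4 = 2.775
Smallest n/ν is R → limiting reagent.
n(T) = (2/4) × 11.10 = 5.550 mol
mass = 5.550 × 281.65 = 1563 g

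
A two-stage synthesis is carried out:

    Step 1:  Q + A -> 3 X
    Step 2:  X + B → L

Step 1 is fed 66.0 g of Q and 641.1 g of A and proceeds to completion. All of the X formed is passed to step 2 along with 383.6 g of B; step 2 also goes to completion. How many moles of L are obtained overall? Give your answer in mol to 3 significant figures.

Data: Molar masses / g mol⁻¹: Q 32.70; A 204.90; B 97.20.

Step 1:
n(Q) = 66.00 / 32.70 = 2.018 mol
n(A) = 641.1 / 204.90 = 3.129 mol
n/ν for Q = 2.018/1 = 2.018
n/ν for A = 3.129/1 = 3.129
Smallest n/ν is Q → limiting reagent.
n(X) produced = (3/1) × 2.018 = 6.054 mol
Step 2:
n(X) available = 6.054 mol
n(B) = 383.6 / 97.20 = 3.947 mol
n/ν for X = 6.054/1 = 6.054
n/ν for B = 3.947/1 = 3.947
Smallest n/ν is B → limiting reagent.
n(L) = (1/1) × 3.947 = 3.947 mol

3.95 mol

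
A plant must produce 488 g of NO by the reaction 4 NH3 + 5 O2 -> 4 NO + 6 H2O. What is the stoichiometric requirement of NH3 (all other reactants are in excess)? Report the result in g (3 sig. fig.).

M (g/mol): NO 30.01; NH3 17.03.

277 g

n(NO) = 488 / 30.01 = 16.26 mol
n(NH3) = (4/4) × 16.26 = 16.26 mol
mass = 16.26 × 17.03 = 276.9 g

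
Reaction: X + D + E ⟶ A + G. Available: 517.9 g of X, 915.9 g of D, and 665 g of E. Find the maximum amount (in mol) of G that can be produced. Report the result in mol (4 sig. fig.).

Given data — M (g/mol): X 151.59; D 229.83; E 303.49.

n(X) = 517.9 / 151.59 = 3.416 mol
n(D) = 915.9 / 229.83 = 3.985 mol
n(E) = 665.0 / 303.49 = 2.191 mol
n/ν for X = 3.416/1 = 3.416
n/ν for D = 3.985/1 = 3.985
n/ν for E = 2.191/1 = 2.191
Smallest n/ν is E → limiting reagent.
n(G) = (1/1) × 2.191 = 2.191 mol

2.191 mol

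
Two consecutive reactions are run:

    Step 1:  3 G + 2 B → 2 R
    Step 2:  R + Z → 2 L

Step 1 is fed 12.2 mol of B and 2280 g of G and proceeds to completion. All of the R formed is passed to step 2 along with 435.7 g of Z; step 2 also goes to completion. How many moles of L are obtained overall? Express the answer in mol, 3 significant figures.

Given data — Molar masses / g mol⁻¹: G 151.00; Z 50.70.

17.2 mol

Step 1:
n(B) = 12.20 mol
n(G) = 2280 / 151.00 = 15.10 mol
n/ν → B: 6.100, G: 5.033; G is limiting.
n(R) produced = (2/3) × 15.10 = 10.07 mol
Step 2:
n(R) available = 10.07 mol
n(Z) = 435.7 / 50.70 = 8.594 mol
n/ν → R: 10.07, Z: 8.594; Z is limiting.
n(L) = (2/1) × 8.594 = 17.19 mol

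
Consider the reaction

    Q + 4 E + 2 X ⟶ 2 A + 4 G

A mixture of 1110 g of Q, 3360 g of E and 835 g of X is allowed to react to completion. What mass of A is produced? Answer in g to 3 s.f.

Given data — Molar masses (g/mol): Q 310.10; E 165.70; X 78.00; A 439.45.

3150 g

n(Q) = 1110 / 310.10 = 3.579 mol
n(E) = 3360 / 165.70 = 20.28 mol
n(X) = 835.0 / 78.00 = 10.71 mol
n/ν → Q: 3.579, E: 5.070, X: 5.355; Q is limiting.
n(A) = (2/1) × 3.579 = 7.158 mol
mass = 7.158 × 439.45 = 3146 g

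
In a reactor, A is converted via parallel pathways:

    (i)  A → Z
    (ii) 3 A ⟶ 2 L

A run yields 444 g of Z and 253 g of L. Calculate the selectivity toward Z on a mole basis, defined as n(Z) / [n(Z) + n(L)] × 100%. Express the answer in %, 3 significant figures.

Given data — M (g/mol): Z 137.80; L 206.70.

n(Z) = 444 / 137.80 = 3.222 mol
n(L) = 253 / 206.70 = 1.224 mol
selectivity = 3.222/(3.222+1.224) × 100 = 72.47 %

72.5 %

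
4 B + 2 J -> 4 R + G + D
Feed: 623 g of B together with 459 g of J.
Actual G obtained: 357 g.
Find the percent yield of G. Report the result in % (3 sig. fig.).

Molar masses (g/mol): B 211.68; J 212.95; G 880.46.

n(B) = 623.0 / 211.68 = 2.943 mol
n(J) = 459.0 / 212.95 = 2.155 mol
n/ν for B = 2.943/4 = 0.7358
n/ν for J = 2.155/2 = 1.078
Smallest n/ν is B → limiting reagent.
theoretical n(G) = (1/4) × 2.943 = 0.7358 mol → 647.8 g
% yield = 357 / 647.8 × 100 = 55.11 %

55.1 %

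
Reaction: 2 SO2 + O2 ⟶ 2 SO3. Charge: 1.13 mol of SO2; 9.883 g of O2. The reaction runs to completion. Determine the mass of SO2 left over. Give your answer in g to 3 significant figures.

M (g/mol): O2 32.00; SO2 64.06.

n(SO2) = 1.130 mol
n(O2) = 9.883 / 32.00 = 0.3088 mol
n/ν → SO2: 0.5650, O2: 0.3088; O2 is limiting.
SO2 consumed = (2/1) × 0.3088 = 0.6176 mol
SO2 remaining = 1.130 − 0.6176 = 0.5124 mol
mass = 0.5124 × 64.06 = 32.82 g

32.8 g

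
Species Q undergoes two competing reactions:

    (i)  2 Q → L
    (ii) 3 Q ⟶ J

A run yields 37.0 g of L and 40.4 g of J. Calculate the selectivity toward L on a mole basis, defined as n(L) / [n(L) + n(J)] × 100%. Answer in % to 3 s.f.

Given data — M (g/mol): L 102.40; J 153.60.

n(L) = 37.0 / 102.40 = 0.3613 mol
n(J) = 40.4 / 153.60 = 0.2630 mol
selectivity = 0.3613/(0.3613+0.2630) × 100 = 57.87 %

57.9 %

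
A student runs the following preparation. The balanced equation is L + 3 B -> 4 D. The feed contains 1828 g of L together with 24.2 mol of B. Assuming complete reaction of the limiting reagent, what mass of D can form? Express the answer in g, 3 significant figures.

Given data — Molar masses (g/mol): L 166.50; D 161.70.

n(L) = 1828 / 166.50 = 10.98 mol
n(B) = 24.20 mol
n/ν for L = 10.98/1 = 10.98
n/ν for B = 24.20/3 = 8.067
Smallest n/ν is B → limiting reagent.
n(D) = (4/3) × 24.20 = 32.27 mol
mass = 32.27 × 161.70 = 5218 g

5220 g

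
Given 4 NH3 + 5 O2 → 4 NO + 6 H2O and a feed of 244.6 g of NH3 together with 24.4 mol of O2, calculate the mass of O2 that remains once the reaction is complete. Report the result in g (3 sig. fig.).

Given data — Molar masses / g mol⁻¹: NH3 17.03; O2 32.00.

n(NH3) = 244.6 / 17.03 = 14.36 mol
n(O2) = 24.40 mol
n/ν for NH3 = 14.36/4 = 3.590
n/ν for O2 = 24.40/5 = 4.880
Smallest n/ν is NH3 → limiting reagent.
O2 consumed = (5/4) × 14.36 = 17.95 mol
O2 remaining = 24.40 − 17.95 = 6.450 mol
mass = 6.450 × 32.00 = 206.4 g

206 g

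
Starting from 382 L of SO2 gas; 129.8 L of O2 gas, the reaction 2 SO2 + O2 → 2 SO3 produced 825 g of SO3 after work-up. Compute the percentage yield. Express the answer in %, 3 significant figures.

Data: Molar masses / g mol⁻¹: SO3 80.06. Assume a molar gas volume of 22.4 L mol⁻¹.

88.9 %

n(SO2) = 382.0 / 22.4 = 17.05 mol
n(O2) = 129.8 / 22.4 = 5.795 mol
n/ν → SO2: 8.525, O2: 5.795; O2 is limiting.
theoretical n(SO3) = (2/1) × 5.795 = 11.59 mol → 927.9 g
% yield = 825 / 927.9 × 100 = 88.91 %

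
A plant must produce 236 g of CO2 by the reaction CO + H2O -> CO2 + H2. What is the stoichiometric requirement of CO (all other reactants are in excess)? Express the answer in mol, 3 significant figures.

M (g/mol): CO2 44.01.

5.36 mol

n(CO2) = 236 / 44.01 = 5.362 mol
n(CO) = (1/1) × 5.362 = 5.362 mol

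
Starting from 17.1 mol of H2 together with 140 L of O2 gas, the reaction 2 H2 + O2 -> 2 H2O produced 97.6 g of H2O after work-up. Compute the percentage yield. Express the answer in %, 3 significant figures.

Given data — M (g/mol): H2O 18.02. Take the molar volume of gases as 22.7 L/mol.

n(H2) = 17.10 mol
n(O2) = 140.0 / 22.7 = 6.167 mol
n/ν → H2: 8.550, O2: 6.167; O2 is limiting.
theoretical n(H2O) = (2/1) × 6.167 = 12.33 mol → 222.2 g
% yield = 97.6 / 222.2 × 100 = 43.92 %

43.9 %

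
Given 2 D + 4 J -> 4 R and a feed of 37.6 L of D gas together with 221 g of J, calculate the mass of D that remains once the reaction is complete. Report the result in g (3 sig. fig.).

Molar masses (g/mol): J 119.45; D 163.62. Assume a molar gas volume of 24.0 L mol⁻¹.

105 g

n(D) = 37.60 / 24.0 = 1.567 mol
n(J) = 221.0 / 119.45 = 1.850 mol
n/ν → D: 0.7835, J: 0.4625; J is limiting.
D consumed = (2/4) × 1.850 = 0.9250 mol
D remaining = 1.567 − 0.9250 = 0.6420 mol
mass = 0.6420 × 163.62 = 105.0 g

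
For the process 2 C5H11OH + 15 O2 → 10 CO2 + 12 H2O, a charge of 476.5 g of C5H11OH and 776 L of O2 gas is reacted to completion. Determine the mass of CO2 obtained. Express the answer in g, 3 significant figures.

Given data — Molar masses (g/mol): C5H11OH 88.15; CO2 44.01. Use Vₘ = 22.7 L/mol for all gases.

1000 g

n(C5H11OH) = 476.5 / 88.15 = 5.406 mol
n(O2) = 776.0 / 22.7 = 34.19 mol
n/ν → C5H11OH: 2.703, O2: 2.279; O2 is limiting.
n(CO2) = (10/15) × 34.19 = 22.79 mol
mass = 22.79 × 44.01 = 1003 g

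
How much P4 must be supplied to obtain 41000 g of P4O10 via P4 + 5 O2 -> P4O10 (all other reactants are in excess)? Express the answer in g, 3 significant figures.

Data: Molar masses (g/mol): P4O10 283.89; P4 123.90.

17900 g

n(P4O10) = 41000 / 283.89 = 144.4 mol
n(P4) = (1/1) × 144.4 = 144.4 mol
mass = 144.4 × 123.90 = 17890 g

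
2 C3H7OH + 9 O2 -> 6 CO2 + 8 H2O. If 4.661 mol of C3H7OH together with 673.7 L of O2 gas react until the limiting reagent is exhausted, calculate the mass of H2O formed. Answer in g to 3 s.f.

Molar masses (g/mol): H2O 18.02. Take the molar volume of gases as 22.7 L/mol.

336 g

n(C3H7OH) = 4.661 mol
n(O2) = 673.7 / 22.7 = 29.68 mol
n/ν for C3H7OH = 4.661/2 = 2.331
n/ν for O2 = 29.68/9 = 3.298
Smallest n/ν is C3H7OH → limiting reagent.
n(H2O) = (8/2) × 4.661 = 18.64 mol
mass = 18.64 × 18.02 = 335.9 g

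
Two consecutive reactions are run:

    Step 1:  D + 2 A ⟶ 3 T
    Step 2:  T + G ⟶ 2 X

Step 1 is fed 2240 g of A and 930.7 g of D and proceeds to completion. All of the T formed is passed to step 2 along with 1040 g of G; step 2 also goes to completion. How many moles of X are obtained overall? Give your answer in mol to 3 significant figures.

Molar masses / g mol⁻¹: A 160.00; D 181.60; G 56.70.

Step 1:
n(A) = 2240 / 160.00 = 14.00 mol
n(D) = 930.7 / 181.60 = 5.125 mol
n/ν → A: 7.000, D: 5.125; D is limiting.
n(T) produced = (3/1) × 5.125 = 15.38 mol
Step 2:
n(T) available = 15.38 mol
n(G) = 1040 / 56.70 = 18.34 mol
n/ν → T: 15.38, G: 18.34; T is limiting.
n(X) = (2/1) × 15.38 = 30.76 mol

30.8 mol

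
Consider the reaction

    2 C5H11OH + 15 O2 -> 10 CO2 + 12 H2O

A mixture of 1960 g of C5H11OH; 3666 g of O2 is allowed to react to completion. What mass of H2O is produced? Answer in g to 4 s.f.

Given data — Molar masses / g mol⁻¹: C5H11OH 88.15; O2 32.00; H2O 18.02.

n(C5H11OH) = 1960 / 88.15 = 22.23 mol
n(O2) = 3666 / 32.00 = 114.6 mol
n/ν → C5H11OH: 11.12, O2: 7.640; O2 is limiting.
n(H2O) = (12/15) × 114.6 = 91.68 mol
mass = 91.68 × 18.02 = 1652 g

1652 g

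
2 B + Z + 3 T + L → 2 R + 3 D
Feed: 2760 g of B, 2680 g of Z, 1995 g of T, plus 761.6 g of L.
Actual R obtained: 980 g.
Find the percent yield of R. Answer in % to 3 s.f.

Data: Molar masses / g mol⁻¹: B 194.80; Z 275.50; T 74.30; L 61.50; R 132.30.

n(B) = 2760 / 194.80 = 14.17 mol
n(Z) = 2680 / 275.50 = 9.728 mol
n(T) = 1995 / 74.30 = 26.85 mol
n(L) = 761.6 / 61.50 = 12.38 mol
n/ν → B: 7.085, Z: 9.728, T: 8.950, L: 12.38; B is limiting.
theoretical n(R) = (2/2) × 14.17 = 14.17 mol → 1875 g
% yield = 980 / 1875 × 100 = 52.27 %

52.3 %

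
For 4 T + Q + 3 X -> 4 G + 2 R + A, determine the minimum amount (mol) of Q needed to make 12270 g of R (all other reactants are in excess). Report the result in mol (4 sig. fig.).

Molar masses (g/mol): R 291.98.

21.01 mol

n(R) = 12270 / 291.98 = 42.02 mol
n(Q) = (1/2) × 42.02 = 21.01 mol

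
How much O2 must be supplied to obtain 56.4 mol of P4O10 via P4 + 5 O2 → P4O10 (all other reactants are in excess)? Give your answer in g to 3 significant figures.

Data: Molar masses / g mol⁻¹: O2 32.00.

9020 g

n(P4O10) = 56.40 mol
n(O2) = (5/1) × 56.40 = 282.0 mol
mass = 282.0 × 32.00 = 9024 g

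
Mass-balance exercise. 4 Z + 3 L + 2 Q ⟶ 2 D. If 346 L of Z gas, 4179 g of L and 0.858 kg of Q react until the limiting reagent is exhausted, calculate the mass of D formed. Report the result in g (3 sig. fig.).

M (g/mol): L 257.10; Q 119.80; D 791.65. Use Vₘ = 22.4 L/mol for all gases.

5670 g

n(Z) = 346.0 / 22.4 = 15.45 mol
n(L) = 4179 / 257.10 = 16.25 mol
n(Q) = 0.8580×1000 / 119.80 = 7.162 mol
n/ν for Z = 15.45/4 = 3.863
n/ν for L = 16.25/3 = 5.417
n/ν for Q = 7.162/2 = 3.581
Smallest n/ν is Q → limiting reagent.
n(D) = (2/2) × 7.162 = 7.162 mol
mass = 7.162 × 791.65 = 5670 g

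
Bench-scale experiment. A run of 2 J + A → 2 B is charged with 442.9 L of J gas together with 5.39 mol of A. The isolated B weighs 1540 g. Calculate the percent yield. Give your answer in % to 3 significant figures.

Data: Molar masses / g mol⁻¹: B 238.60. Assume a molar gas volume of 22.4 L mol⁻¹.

59.9 %

n(J) = 442.9 / 22.4 = 19.77 mol
n(A) = 5.390 mol
n/ν for J = 19.77/2 = 9.885
n/ν for A = 5.390/1 = 5.390
Smallest n/ν is A → limiting reagent.
theoretical n(B) = (2/1) × 5.390 = 10.78 mol → 2572 g
% yield = 1540 / 2572 × 100 = 59.88 %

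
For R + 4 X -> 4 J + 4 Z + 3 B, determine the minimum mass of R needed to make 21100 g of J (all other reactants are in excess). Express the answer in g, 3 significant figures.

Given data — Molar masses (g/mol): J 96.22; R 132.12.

n(J) = 21100 / 96.22 = 219.3 mol
n(R) = (1/4) × 219.3 = 54.83 mol
mass = 54.83 × 132.12 = 7244 g

7240 g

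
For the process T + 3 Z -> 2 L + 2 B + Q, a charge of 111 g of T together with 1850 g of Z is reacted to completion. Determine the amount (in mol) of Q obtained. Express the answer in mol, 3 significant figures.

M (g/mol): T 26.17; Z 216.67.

n(T) = 111.0 / 26.17 = 4.241 mol
n(Z) = 1850 / 216.67 = 8.538 mol
n/ν for T = 4.241/1 = 4.241
n/ν for Z = 8.538/3 = 2.846
Smallest n/ν is Z → limiting reagent.
n(Q) = (1/3) × 8.538 = 2.846 mol

2.85 mol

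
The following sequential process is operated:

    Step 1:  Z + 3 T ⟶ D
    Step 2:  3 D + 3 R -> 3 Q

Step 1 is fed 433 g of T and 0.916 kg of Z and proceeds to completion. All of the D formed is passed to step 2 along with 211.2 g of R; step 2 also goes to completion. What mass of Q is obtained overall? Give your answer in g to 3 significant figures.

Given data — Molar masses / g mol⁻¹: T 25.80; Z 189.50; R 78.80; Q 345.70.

927 g

Step 1:
n(T) = 433.0 / 25.80 = 16.78 mol
n(Z) = 0.9160×1000 / 189.50 = 4.834 mol
n/ν for T = 16.78/3 = 5.593
n/ν for Z = 4.834/1 = 4.834
Smallest n/ν is Z → limiting reagent.
n(D) produced = (1/1) × 4.834 = 4.834 mol
Step 2:
n(D) available = 4.834 mol
n(R) = 211.2 / 78.80 = 2.680 mol
n/ν for D = 4.834/3 = 1.611
n/ν for R = 2.680/3 = 0.8933
Smallest n/ν is R → limiting reagent.
n(Q) = (3/3) × 2.680 = 2.680 mol
mass = 2.680 × 345.70 = 926.5 g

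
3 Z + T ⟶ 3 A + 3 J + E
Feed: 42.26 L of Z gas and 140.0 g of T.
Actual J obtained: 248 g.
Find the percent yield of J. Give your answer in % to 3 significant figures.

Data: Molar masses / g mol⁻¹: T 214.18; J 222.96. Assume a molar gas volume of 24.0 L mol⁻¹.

63.2 %

n(Z) = 42.26 / 24.0 = 1.761 mol
n(T) = 140.0 / 214.18 = 0.6537 mol
n/ν for Z = 1.761/3 = 0.5870
n/ν for T = 0.6537/1 = 0.6537
Smallest n/ν is Z → limiting reagent.
theoretical n(J) = (3/3) × 1.761 = 1.761 mol → 392.6 g
% yield = 248 / 392.6 × 100 = 63.17 %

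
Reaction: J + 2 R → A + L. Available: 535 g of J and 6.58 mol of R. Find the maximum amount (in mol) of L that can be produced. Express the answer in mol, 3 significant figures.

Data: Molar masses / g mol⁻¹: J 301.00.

1.78 mol

n(J) = 535.0 / 301.00 = 1.777 mol
n(R) = 6.580 mol
n/ν → J: 1.777, R: 3.290; J is limiting.
n(L) = (1/1) × 1.777 = 1.777 mol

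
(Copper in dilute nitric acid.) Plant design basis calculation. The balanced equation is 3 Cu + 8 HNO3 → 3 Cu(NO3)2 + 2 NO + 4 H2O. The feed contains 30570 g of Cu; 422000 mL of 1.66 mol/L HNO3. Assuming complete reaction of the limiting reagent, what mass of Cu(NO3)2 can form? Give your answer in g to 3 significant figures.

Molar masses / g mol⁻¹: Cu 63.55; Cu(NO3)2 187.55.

49300 g

n(Cu) = 30570 / 63.55 = 481.0 mol
n(HNO3) = 1.66 × 422000/1000 = 700.5 mol
n/ν → Cu: 160.3, HNO3: 87.56; HNO3 is limiting.
n(Cu(NO3)2) = (3/8) × 700.5 = 262.7 mol
mass = 262.7 × 187.55 = 49270 g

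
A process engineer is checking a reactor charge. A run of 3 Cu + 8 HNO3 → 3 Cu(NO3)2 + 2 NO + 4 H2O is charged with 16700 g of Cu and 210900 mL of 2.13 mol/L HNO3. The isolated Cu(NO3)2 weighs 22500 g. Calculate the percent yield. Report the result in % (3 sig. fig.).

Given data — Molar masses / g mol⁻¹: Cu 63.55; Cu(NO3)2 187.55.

n(Cu) = 16700 / 63.55 = 262.8 mol
n(HNO3) = 2.13 × 210900/1000 = 449.2 mol
n/ν for Cu = 262.8/3 = 87.60
n/ν for HNO3 = 449.2/8 = 56.15
Smallest n/ν is HNO3 → limiting reagent.
theoretical n(Cu(NO3)2) = (3/8) × 449.2 = 168.5 mol → 31600 g
% yield = 22500 / 31600 × 100 = 71.20 %

71.2 %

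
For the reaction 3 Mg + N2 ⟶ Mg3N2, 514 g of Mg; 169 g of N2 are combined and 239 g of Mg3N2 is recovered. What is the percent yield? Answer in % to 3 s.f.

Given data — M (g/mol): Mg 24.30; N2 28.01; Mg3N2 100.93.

n(Mg) = 514.0 / 24.30 = 21.15 mol
n(N2) = 169.0 / 28.01 = 6.034 mol
n/ν → Mg: 7.050, N2: 6.034; N2 is limiting.
theoretical n(Mg3N2) = (1/1) × 6.034 = 6.034 mol → 609.0 g
% yield = 239 / 609.0 × 100 = 39.24 %

39.2 %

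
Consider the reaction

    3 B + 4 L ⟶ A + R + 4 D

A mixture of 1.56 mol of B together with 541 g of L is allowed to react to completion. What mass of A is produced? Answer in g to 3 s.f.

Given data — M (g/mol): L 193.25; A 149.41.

77.7 g

n(B) = 1.560 mol
n(L) = 541.0 / 193.25 = 2.799 mol
n/ν → B: 0.5200, L: 0.6998; B is limiting.
n(A) = (1/3) × 1.560 = 0.5200 mol
mass = 0.5200 × 149.41 = 77.69 g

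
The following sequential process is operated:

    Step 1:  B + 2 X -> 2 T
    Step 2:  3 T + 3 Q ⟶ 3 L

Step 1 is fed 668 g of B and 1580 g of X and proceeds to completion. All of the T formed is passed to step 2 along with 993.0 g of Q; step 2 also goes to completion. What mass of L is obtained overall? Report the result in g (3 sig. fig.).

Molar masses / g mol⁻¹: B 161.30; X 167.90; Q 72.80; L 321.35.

2660 g

Step 1:
n(B) = 668.0 / 161.30 = 4.141 mol
n(X) = 1580 / 167.90 = 9.410 mol
n/ν → B: 4.141, X: 4.705; B is limiting.
n(T) produced = (2/1) × 4.141 = 8.282 mol
Step 2:
n(T) available = 8.282 mol
n(Q) = 993.0 / 72.80 = 13.64 mol
n/ν → T: 2.761, Q: 4.547; T is limiting.
n(L) = (3/3) × 8.282 = 8.282 mol
mass = 8.282 × 321.35 = 2661 g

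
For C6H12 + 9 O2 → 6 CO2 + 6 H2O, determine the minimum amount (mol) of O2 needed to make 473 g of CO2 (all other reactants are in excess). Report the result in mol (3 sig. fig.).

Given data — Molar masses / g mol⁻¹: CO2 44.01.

16.1 mol

n(CO2) = 473 / 44.01 = 10.75 mol
n(O2) = (9/6) × 10.75 = 16.13 mol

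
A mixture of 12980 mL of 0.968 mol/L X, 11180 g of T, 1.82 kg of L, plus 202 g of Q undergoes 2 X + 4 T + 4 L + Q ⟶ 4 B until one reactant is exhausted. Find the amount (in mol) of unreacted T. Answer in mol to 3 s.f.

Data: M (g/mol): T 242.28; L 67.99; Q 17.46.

21.0 mol

n(X) = 0.968 × 12980/1000 = 12.56 mol
n(T) = 11180 / 242.28 = 46.14 mol
n(L) = 1.820×1000 / 67.99 = 26.77 mol
n(Q) = 202.0 / 17.46 = 11.57 mol
n/ν → X: 6.280, T: 11.54, L: 6.693, Q: 11.57; X is limiting.
T consumed = (4/2) × 12.56 = 25.12 mol
T remaining = 46.14 − 25.12 = 21.02 mol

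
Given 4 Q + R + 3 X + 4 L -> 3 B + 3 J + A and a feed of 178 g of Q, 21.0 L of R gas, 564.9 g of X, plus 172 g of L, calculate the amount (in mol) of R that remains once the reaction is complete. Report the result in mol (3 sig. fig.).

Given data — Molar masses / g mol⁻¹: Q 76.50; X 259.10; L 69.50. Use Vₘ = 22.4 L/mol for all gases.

n(Q) = 178.0 / 76.50 = 2.327 mol
n(R) = 21.00 / 22.4 = 0.9375 mol
n(X) = 564.9 / 259.10 = 2.180 mol
n(L) = 172.0 / 69.50 = 2.475 mol
n/ν for Q = 2.327/4 = 0.5818
n/ν for R = 0.9375/1 = 0.9375
n/ν for X = 2.180/3 = 0.7267
n/ν for L = 2.475/4 = 0.6188
Smallest n/ν is Q → limiting reagent.
R consumed = (1/4) × 2.327 = 0.5818 mol
R remaining = 0.9375 − 0.5818 = 0.3557 mol

0.356 mol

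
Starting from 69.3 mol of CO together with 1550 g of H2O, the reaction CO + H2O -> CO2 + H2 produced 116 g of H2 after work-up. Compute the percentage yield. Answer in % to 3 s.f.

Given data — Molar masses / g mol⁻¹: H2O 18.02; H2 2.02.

82.9 %

n(CO) = 69.30 mol
n(H2O) = 1550 / 18.02 = 86.02 mol
n/ν for CO = 69.30/1 = 69.30
n/ν for H2O = 86.02/1 = 86.02
Smallest n/ν is CO → limiting reagent.
theoretical n(H2) = (1/1) × 69.30 = 69.30 mol → 140.0 g
% yield = 116 / 140.0 × 100 = 82.86 %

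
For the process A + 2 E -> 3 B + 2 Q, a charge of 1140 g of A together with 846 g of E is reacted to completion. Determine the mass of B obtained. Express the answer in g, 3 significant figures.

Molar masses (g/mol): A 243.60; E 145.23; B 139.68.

n(A) = 1140 / 243.60 = 4.680 mol
n(E) = 846.0 / 145.23 = 5.825 mol
n/ν for A = 4.680/1 = 4.680
n/ν for E = 5.825/2 = 2.913
Smallest n/ν is E → limiting reagent.
n(B) = (3/2) × 5.825 = 8.738 mol
mass = 8.738 × 139.68 = 1221 g

1220 g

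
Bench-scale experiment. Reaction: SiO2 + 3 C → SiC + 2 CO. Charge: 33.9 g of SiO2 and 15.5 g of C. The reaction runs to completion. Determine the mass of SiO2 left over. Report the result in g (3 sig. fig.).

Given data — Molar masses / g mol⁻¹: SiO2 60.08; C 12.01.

8.05 g

n(SiO2) = 33.90 / 60.08 = 0.5642 mol
n(C) = 15.50 / 12.01 = 1.291 mol
n/ν for SiO2 = 0.5642/1 = 0.5642
n/ν for C = 1.291/3 = 0.4303
Smallest n/ν is C → limiting reagent.
SiO2 consumed = (1/3) × 1.291 = 0.4303 mol
SiO2 remaining = 0.5642 − 0.4303 = 0.1339 mol
mass = 0.1339 × 60.08 = 8.045 g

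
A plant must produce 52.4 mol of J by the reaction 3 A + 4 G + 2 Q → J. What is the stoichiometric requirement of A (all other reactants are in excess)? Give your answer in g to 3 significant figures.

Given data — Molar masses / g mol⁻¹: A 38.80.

6100 g

n(J) = 52.40 mol
n(A) = (3/1) × 52.40 = 157.2 mol
mass = 157.2 × 38.80 = 6099 g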